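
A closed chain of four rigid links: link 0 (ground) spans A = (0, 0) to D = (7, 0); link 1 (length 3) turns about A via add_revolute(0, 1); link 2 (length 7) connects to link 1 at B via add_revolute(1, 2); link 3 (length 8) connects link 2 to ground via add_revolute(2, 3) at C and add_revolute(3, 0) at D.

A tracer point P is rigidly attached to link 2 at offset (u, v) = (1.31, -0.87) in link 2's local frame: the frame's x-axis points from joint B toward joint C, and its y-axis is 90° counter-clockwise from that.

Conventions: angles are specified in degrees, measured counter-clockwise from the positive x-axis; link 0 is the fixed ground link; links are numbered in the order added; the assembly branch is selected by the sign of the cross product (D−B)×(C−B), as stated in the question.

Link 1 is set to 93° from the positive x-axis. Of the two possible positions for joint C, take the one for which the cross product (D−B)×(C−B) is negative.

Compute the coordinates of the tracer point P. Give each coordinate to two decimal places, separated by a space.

A=(0,0), D=(7.00,0)
B = A + 3.00·(cos93°, sin93°) = (-0.1570, 2.9959)
|BD| = 7.7587
circle(B,7.00) ∩ circle(D,8.00): a=2.9127, h=6.3652
  candidates: C₊=(4.9876,7.7428) cross=49.386; C₋=(0.0720,-4.0004) cross=-49.386
  branch - wants cross < 0 → take C=(0.0720,-4.0004) (cross=-49.386)
ex = (C−B)/|BC| = (0.0327,-0.9995); ey = (0.9995,0.0327)
P = B + 1.31·ex + -0.87·ey = (-0.9837,1.6581)

-0.98 1.66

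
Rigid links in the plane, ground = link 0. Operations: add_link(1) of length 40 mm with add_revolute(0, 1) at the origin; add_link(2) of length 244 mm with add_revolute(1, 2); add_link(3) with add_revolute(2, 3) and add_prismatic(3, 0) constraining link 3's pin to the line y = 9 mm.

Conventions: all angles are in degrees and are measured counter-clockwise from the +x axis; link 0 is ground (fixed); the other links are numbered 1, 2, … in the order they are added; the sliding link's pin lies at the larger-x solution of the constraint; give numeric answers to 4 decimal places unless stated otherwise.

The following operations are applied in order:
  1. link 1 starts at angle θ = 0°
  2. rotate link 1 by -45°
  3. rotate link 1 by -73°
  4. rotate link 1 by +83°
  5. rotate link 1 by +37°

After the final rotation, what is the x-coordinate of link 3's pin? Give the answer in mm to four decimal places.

geometry: r = 40 mm, L = 244 mm, e = 9 mm; θ starts at 0°
rotate link 1 by -45°: θ ← 0° -45° = -45°
rotate link 1 by -73°: θ ← -45° -73° = -118°
rotate link 1 by +83°: θ ← -118° +83° = -35°
rotate link 1 by +37°: θ ← -35° +37° = 2°
crank pin P = (r cos θ, r sin θ) = (39.975633, 1.395980)
h = r sin θ − e = 1.395980 − 9 = -7.604020
x = r cos θ + √(L² − h²) = 39.975633 + 243.881485 = 283.857118

283.8571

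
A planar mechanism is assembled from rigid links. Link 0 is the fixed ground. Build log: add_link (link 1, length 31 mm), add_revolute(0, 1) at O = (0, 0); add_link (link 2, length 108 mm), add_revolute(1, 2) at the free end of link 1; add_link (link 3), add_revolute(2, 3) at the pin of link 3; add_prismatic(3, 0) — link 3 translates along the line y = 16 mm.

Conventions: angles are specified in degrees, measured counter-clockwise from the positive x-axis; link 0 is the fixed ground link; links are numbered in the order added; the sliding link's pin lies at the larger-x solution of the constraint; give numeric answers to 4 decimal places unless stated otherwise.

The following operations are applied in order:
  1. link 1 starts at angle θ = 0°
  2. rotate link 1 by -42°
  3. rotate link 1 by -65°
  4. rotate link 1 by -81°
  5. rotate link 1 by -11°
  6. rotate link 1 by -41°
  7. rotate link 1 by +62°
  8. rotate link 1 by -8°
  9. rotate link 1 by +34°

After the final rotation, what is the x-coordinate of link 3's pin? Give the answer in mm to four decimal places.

geometry: r = 31 mm, L = 108 mm, e = 16 mm; θ starts at 0°
rotate link 1 by -42°: θ ← 0° -42° = -42°
rotate link 1 by -65°: θ ← -42° -65° = -107°
rotate link 1 by -81°: θ ← -107° -81° = -188°
rotate link 1 by -11°: θ ← -188° -11° = -199°
rotate link 1 by -41°: θ ← -199° -41° = -240°
rotate link 1 by +62°: θ ← -240° +62° = -178°
rotate link 1 by -8°: θ ← -178° -8° = -186°
rotate link 1 by +34°: θ ← -186° +34° = -152°
crank pin P = (r cos θ, r sin θ) = (-27.371375, -14.553618)
h = r sin θ − e = -14.553618 − 16 = -30.553618
x = r cos θ + √(L² − h²) = -27.371375 + 103.588013 = 76.216637

76.2166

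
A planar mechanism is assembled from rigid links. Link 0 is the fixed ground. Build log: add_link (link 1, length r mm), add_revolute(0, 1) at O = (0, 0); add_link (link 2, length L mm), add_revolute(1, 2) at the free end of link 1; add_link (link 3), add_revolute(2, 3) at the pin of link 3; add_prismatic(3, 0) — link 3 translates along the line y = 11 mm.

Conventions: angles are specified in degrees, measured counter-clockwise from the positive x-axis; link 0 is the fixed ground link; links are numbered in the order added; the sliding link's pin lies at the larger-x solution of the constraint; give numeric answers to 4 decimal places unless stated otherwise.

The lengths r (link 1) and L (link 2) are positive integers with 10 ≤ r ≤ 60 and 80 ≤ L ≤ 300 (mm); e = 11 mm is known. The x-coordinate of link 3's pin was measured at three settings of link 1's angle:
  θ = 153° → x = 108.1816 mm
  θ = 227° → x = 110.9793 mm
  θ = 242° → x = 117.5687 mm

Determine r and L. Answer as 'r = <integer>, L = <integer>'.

constraint per measurement: (x − r cos θ)² + (r sin θ − e)² = L²
subtracting the θ₁ and θ₂ equations cancels the r² and L² terms:
r = (x₁² − x₂²) / (2[(x₁cos θ₁ + e sin θ₁) − (x₂cos θ₂ + e sin θ₂)]) = 40.0016 → r = 40
L² = (x₁ − r cos θ₁)² + (r sin θ₁ − e)² = 20735.9879 → L = 144.0000 → L = 144
check at θ₃=242°: x = 117.5687 (printed 117.5687) ✓

r = 40, L = 144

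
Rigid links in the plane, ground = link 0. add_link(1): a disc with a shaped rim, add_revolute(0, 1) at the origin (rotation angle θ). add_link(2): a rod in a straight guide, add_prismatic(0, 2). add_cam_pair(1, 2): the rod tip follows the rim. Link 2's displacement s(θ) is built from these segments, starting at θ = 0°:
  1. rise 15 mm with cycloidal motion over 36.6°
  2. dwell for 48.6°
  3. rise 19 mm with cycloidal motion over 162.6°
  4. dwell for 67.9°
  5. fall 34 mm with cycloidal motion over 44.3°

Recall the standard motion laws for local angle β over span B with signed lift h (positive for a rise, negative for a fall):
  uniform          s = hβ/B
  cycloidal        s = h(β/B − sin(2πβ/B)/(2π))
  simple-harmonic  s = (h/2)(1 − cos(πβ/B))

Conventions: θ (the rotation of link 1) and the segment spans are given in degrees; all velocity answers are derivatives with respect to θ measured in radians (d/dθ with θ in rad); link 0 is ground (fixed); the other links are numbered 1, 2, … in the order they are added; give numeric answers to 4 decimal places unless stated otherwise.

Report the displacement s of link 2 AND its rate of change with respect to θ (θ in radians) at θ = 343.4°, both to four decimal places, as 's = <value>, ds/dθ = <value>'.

segment 1 (0° to 36.6°, cycloidal, h = 15) is passed completely: s = 0.0000 + (15) = 15.0000
segment 2 (36.6° to 85.2°, dwell): s unchanged at 15.0000
segment 3 (85.2° to 247.8°, cycloidal, h = 19) is passed completely: s = 15.0000 + (19) = 34.0000
segment 4 (247.8° to 315.7°, dwell): s unchanged at 34.0000
θ = 343.4° falls in segment 5 (315.7° to 360°, cycloidal, h = -34): β = 343.4 − 315.7 = 27.7°, B = 44.3°; Δs = -34·(0.6253 − sin(2π·0.6253)/(2π)) = -25.0927; s = 34.0000 − 25.0927 = 8.9073
velocity in seg [315.7°–360°] (cycloidal), θ in radians: β = 27.7° = 0.4835 rad, B = 44.3° = 0.7732 rad; ds/dθ = (h/B)(1 − cos(2πβ/B)) = ((-34)/0.7732)(1 − cos(2π·0.6253)) = -75.013457 mm/rad

s = 8.9073, ds/dθ = -75.0135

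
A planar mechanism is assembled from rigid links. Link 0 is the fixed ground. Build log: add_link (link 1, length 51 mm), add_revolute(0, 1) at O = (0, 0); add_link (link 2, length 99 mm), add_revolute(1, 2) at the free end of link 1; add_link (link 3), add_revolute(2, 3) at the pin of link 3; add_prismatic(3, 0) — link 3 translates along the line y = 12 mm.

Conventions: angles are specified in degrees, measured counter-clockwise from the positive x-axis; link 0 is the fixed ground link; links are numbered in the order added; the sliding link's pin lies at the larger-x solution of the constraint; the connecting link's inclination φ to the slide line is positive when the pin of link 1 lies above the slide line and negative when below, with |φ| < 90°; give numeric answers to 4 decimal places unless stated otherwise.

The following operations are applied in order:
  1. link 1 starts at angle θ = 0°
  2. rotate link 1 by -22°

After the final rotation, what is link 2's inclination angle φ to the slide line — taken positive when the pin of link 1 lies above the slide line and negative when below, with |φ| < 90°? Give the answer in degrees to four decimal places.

geometry: r = 51 mm, L = 99 mm, e = 12 mm; θ starts at 0°
rotate link 1 by -22°: θ ← 0° -22° = -22°
h = r sin θ − e = -19.104936 − 12 = -31.104936
sin φ = h / L = -31.104936 / 99 = -0.31419128
φ = arcsin(-0.31419128) = -18.311999°

-18.3120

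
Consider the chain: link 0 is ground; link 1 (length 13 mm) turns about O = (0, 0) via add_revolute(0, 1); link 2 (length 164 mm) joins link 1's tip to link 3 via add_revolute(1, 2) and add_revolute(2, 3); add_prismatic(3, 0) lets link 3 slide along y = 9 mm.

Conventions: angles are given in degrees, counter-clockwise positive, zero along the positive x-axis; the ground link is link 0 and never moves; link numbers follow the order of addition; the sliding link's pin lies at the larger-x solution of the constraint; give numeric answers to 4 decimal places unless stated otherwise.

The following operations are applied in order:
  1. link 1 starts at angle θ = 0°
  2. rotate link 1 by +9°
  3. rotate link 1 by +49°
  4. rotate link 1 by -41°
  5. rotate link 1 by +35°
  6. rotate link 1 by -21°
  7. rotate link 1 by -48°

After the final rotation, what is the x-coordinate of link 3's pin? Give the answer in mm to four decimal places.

geometry: r = 13 mm, L = 164 mm, e = 9 mm; θ starts at 0°
rotate link 1 by +9°: θ ← 0° +9° = 9°
rotate link 1 by +49°: θ ← 9° +49° = 58°
rotate link 1 by -41°: θ ← 58° -41° = 17°
rotate link 1 by +35°: θ ← 17° +35° = 52°
rotate link 1 by -21°: θ ← 52° -21° = 31°
rotate link 1 by -48°: θ ← 31° -48° = -17°
crank pin P = (r cos θ, r sin θ) = (12.431962, -3.800832)
h = r sin θ − e = -3.800832 − 9 = -12.800832
x = r cos θ + √(L² − h²) = 12.431962 + 163.499660 = 175.931621

175.9316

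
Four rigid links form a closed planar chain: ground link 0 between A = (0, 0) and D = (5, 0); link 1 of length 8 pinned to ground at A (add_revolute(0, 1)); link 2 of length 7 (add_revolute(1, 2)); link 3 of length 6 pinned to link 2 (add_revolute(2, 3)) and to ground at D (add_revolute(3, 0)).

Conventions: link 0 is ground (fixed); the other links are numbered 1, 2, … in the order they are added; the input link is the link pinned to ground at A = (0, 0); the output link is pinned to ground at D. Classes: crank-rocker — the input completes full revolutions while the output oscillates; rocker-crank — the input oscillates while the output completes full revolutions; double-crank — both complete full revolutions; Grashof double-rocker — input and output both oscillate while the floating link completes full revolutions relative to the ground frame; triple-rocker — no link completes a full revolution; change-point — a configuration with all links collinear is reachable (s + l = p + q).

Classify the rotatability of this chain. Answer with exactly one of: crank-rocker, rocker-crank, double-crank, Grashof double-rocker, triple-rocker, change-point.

lengths: ground=5, input=8, coupler=7, output=6
sorted: s=5 (shortest), l=8 (longest), p+q=13
s + l = 13 vs p + q = 13
s + l = p + q → change-point (collinear configuration reachable)

change-point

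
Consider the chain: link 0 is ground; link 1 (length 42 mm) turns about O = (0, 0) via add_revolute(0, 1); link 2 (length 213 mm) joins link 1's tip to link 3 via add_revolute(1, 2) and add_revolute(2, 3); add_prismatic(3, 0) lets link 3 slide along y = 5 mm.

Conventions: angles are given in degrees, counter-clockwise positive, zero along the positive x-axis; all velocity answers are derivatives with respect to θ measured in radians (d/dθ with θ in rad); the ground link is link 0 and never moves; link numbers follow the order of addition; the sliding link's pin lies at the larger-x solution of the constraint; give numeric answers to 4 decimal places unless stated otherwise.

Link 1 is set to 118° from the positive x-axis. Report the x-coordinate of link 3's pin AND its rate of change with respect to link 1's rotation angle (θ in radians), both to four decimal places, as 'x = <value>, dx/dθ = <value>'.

geometry: r = 42 mm, L = 213 mm, e = 5 mm
crank pin P = (r cos θ, r sin θ) = (-19.717806, 37.083799)
h = r sin θ − e = 37.083799 − 5 = 32.083799
x = r cos θ + √(L² − h²) = -19.717806 + 210.569774 = 190.851969
dx/dθ = −r sin θ − h·r cos θ/√(L² − h²) (θ in radians; h = 32.083799) = -34.079464

x = 190.8520, dx/dθ = -34.0795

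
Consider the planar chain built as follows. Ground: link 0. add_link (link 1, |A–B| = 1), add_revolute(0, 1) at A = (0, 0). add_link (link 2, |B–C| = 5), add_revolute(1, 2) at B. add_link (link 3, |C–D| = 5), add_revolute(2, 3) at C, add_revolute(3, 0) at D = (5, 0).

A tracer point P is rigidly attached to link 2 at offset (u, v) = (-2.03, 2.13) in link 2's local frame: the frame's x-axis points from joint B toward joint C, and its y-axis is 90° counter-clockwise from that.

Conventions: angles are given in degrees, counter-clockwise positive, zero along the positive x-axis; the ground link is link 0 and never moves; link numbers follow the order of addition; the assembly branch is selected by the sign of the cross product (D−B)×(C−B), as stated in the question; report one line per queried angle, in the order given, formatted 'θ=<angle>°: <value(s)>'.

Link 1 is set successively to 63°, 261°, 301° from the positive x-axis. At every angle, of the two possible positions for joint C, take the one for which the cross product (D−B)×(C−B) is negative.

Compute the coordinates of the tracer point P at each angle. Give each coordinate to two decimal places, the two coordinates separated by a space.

A=(0,0), D=(5.00,0)
θ=63°: B = A + 1.00·(cos63°, sin63°) = (0.4540, 0.8910)
θ=63°: |BD| = 4.6325
θ=63°: circle(B,5.00) ∩ circle(D,5.00): a=2.3163, h=4.4311
θ=63°:   candidates: C₊=(3.5793,4.7939) cross=20.527; C₋=(1.8747,-3.9029) cross=-20.527
θ=63°:   branch - wants cross < 0 → take C=(1.8747,-3.9029) (cross=-20.527)
θ=63°: ex = (C−B)/|BC| = (0.2841,-0.9588); ey = (0.9588,0.2841)
θ=63°: P = B + -2.03·ex + 2.13·ey = (1.9194,3.4426)
θ=261°: B = A + 1.00·(cos261°, sin261°) = (-0.1564, -0.9877)
θ=261°: |BD| = 5.2502
θ=261°: circle(B,5.00) ∩ circle(D,5.00): a=2.6251, h=4.2555
θ=261°:   candidates: C₊=(1.6212,3.6856) cross=22.342; C₋=(3.2223,-4.6733) cross=-22.342
θ=261°:   branch - wants cross < 0 → take C=(3.2223,-4.6733) (cross=-22.342)
θ=261°: ex = (C−B)/|BC| = (0.6758,-0.7371); ey = (0.7371,0.6758)
θ=261°: P = B + -2.03·ex + 2.13·ey = (0.0419,1.9480)
θ=301°: B = A + 1.00·(cos301°, sin301°) = (0.5150, -0.8572)
θ=301°: |BD| = 4.5661
θ=301°: circle(B,5.00) ∩ circle(D,5.00): a=2.2831, h=4.4483
θ=301°:   candidates: C₊=(1.9225,3.9407) cross=20.312; C₋=(3.5926,-4.7978) cross=-20.312
θ=301°:   branch - wants cross < 0 → take C=(3.5926,-4.7978) (cross=-20.312)
θ=301°: ex = (C−B)/|BC| = (0.6155,-0.7881); ey = (0.7881,0.6155)
θ=301°: P = B + -2.03·ex + 2.13·ey = (0.9443,2.0538)

θ=63°: 1.92 3.44
θ=261°: 0.04 1.95
θ=301°: 0.94 2.05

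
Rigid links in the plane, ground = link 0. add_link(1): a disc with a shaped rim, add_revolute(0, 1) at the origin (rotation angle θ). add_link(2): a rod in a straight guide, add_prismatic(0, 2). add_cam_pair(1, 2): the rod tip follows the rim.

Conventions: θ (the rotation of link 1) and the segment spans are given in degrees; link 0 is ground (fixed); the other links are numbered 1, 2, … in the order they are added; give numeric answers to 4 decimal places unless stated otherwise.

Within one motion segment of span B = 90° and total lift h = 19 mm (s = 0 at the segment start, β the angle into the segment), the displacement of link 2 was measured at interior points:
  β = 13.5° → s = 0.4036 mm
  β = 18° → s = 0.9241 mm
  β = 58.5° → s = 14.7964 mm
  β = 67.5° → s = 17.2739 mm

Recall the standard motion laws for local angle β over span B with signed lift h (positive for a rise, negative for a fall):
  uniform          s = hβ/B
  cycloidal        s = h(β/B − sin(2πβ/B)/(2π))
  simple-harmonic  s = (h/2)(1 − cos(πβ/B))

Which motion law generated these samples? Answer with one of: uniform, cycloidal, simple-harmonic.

candidates at β/B = r: uniform s = h·r (linear in β); cycloidal s = h·(r − sin(2πr)/(2π)); simple-harmonic s = (h/2)(1 − cos(πr))
β=13.5°: printed 0.4036 | uniform 2.8500, cycloidal 0.4036, simple-harmonic 1.0354
β=18°: printed 0.9241 | uniform 3.8000, cycloidal 0.9241, simple-harmonic 1.8143
β=58.5°: printed 14.7964 | uniform 12.3500, cycloidal 14.7964, simple-harmonic 13.8129
β=67.5°: printed 17.2739 | uniform 14.2500, cycloidal 17.2739, simple-harmonic 16.2175
only one law matches every sample → cycloidal

cycloidal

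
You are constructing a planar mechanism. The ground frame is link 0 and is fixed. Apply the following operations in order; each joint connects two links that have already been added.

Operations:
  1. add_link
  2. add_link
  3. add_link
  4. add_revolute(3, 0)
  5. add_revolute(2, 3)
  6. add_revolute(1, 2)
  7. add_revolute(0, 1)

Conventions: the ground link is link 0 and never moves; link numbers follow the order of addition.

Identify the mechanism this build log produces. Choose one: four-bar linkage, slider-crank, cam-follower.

links: 4 (incl. ground); joints: 4 revolute, 0 prismatic, 0 higher (cam) pair, forming one closed loop
4 links in a single 4R loop → four-bar linkage

four-bar linkage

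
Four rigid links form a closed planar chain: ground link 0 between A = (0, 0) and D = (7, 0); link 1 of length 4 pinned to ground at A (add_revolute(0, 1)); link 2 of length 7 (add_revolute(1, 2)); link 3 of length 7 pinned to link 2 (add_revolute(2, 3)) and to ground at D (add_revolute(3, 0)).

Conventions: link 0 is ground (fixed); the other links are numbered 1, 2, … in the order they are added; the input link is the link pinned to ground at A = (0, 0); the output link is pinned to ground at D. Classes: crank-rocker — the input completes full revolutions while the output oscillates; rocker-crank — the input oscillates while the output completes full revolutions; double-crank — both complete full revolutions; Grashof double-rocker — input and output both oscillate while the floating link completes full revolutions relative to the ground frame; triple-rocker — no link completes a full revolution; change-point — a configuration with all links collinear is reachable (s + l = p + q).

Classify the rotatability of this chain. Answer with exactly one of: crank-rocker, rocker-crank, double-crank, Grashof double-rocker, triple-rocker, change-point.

lengths: ground=7, input=4, coupler=7, output=7
sorted: s=4 (shortest), l=7 (longest), p+q=14
s + l = 11 vs p + q = 14
s + l < p + q (Grashof) with shortest = input link → crank-rocker

crank-rocker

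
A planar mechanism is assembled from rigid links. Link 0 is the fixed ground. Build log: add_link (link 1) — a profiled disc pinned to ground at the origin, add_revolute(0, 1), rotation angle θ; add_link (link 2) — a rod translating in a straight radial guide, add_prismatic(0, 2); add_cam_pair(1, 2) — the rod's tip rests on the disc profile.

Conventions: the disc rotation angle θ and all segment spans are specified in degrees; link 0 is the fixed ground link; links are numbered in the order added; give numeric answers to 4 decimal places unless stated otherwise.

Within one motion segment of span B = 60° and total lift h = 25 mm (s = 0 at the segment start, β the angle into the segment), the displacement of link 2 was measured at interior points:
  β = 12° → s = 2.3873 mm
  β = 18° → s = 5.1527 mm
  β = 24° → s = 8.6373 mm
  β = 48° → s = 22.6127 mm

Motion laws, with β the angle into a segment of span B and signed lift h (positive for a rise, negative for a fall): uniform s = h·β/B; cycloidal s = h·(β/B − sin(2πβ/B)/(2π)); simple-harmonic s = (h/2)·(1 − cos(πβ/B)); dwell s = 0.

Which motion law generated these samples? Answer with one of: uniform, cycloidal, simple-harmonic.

candidates at β/B = r: uniform s = h·r (linear in β); cycloidal s = h·(r − sin(2πr)/(2π)); simple-harmonic s = (h/2)(1 − cos(πr))
β=12°: printed 2.3873 | uniform 5.0000, cycloidal 1.2159, simple-harmonic 2.3873
β=18°: printed 5.1527 | uniform 7.5000, cycloidal 3.7159, simple-harmonic 5.1527
β=24°: printed 8.6373 | uniform 10.0000, cycloidal 7.6613, simple-harmonic 8.6373
β=48°: printed 22.6127 | uniform 20.0000, cycloidal 23.7841, simple-harmonic 22.6127
only one law matches every sample → simple-harmonic

simple-harmonic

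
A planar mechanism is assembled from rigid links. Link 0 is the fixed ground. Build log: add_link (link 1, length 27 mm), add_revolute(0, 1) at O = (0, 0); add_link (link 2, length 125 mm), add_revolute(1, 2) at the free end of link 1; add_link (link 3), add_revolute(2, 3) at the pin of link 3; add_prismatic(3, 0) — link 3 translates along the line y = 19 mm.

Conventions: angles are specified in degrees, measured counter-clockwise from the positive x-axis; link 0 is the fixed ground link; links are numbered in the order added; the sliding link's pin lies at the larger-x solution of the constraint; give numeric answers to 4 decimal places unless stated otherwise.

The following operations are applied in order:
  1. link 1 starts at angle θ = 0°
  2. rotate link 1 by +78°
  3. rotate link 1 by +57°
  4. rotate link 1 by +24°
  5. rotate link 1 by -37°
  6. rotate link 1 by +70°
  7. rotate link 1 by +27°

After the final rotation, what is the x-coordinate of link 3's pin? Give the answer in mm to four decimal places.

geometry: r = 27 mm, L = 125 mm, e = 19 mm; θ starts at 0°
rotate link 1 by +78°: θ ← 0° +78° = 78°
rotate link 1 by +57°: θ ← 78° +57° = 135°
rotate link 1 by +24°: θ ← 135° +24° = 159°
rotate link 1 by -37°: θ ← 159° -37° = 122°
rotate link 1 by +70°: θ ← 122° +70° = 192°
rotate link 1 by +27°: θ ← 192° +27° = 219°
crank pin P = (r cos θ, r sin θ) = (-20.982941, -16.991651)
h = r sin θ − e = -16.991651 − 19 = -35.991651
x = r cos θ + √(L² − h²) = -20.982941 + 119.706312 = 98.723371

98.7234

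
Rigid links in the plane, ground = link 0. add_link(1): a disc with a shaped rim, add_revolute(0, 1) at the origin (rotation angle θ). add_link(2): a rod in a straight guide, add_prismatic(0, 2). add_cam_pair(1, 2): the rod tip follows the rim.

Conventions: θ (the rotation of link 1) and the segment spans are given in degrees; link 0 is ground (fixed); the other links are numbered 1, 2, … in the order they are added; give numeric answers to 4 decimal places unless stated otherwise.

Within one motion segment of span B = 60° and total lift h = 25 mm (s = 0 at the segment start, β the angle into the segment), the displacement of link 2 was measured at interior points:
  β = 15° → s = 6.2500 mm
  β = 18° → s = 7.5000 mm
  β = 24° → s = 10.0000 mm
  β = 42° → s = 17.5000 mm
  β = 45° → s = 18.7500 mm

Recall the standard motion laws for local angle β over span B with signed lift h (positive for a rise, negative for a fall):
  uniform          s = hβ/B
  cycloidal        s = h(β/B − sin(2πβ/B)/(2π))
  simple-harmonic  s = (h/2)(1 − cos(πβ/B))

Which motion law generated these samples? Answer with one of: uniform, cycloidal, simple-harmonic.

candidates at β/B = r: uniform s = h·r (linear in β); cycloidal s = h·(r − sin(2πr)/(2π)); simple-harmonic s = (h/2)(1 − cos(πr))
β=15°: printed 6.2500 | uniform 6.2500, cycloidal 2.2711, simple-harmonic 3.6612
β=18°: printed 7.5000 | uniform 7.5000, cycloidal 3.7159, simple-harmonic 5.1527
β=24°: printed 10.0000 | uniform 10.0000, cycloidal 7.6613, simple-harmonic 8.6373
β=42°: printed 17.5000 | uniform 17.5000, cycloidal 21.2841, simple-harmonic 19.8473
β=45°: printed 18.7500 | uniform 18.7500, cycloidal 22.7289, simple-harmonic 21.3388
only one law matches every sample → uniform

uniform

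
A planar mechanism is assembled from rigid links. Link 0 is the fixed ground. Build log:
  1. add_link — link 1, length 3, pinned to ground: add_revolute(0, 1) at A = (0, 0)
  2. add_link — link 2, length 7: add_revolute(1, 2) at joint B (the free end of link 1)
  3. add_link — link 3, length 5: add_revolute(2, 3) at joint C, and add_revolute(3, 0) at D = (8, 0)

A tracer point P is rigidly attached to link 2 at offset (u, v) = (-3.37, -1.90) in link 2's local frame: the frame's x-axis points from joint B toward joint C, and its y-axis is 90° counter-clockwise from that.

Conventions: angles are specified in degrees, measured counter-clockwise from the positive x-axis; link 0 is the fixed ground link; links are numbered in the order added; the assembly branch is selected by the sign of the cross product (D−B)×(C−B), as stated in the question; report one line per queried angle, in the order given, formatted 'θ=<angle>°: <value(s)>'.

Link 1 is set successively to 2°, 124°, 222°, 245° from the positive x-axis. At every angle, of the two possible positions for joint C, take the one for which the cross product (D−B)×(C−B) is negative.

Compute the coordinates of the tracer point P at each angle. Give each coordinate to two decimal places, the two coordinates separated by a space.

A=(0,0), D=(8.00,0)
θ=2°: B = A + 3.00·(cos2°, sin2°) = (2.9982, 0.1047)
θ=2°: |BD| = 5.0029
θ=2°: circle(B,7.00) ∩ circle(D,5.00): a=4.9001, h=4.9989
θ=2°:   candidates: C₊=(8.0018,5.0000) cross=25.009; C₋=(7.7925,-4.9957) cross=-25.009
θ=2°:   branch - wants cross < 0 → take C=(7.7925,-4.9957) (cross=-25.009)
θ=2°: ex = (C−B)/|BC| = (0.6849,-0.7286); ey = (0.7286,0.6849)
θ=2°: P = B + -3.37·ex + -1.90·ey = (-0.6944,1.2588)
θ=124°: B = A + 3.00·(cos124°, sin124°) = (-1.6776, 2.4871)
θ=124°: |BD| = 9.9921
θ=124°: circle(B,7.00) ∩ circle(D,5.00): a=6.1970, h=3.2554
θ=124°:   candidates: C₊=(5.1347,4.0975) cross=32.528; C₋=(3.5141,-2.2083) cross=-32.528
θ=124°:   branch - wants cross < 0 → take C=(3.5141,-2.2083) (cross=-32.528)
θ=124°: ex = (C−B)/|BC| = (0.7417,-0.6708); ey = (0.6708,0.7417)
θ=124°: P = B + -3.37·ex + -1.90·ey = (-5.4515,3.3384)
θ=222°: B = A + 3.00·(cos222°, sin222°) = (-2.2294, -2.0074)
θ=222°: |BD| = 10.4245
θ=222°: circle(B,7.00) ∩ circle(D,5.00): a=6.3634, h=2.9167
θ=222°:   candidates: C₊=(3.4532,2.0801) cross=30.405; C₋=(4.5765,-3.6441) cross=-30.405
θ=222°:   branch - wants cross < 0 → take C=(4.5765,-3.6441) (cross=-30.405)
θ=222°: ex = (C−B)/|BC| = (0.9723,-0.2338); ey = (0.2338,0.9723)
θ=222°: P = B + -3.37·ex + -1.90·ey = (-5.9503,-3.0667)
θ=245°: B = A + 3.00·(cos245°, sin245°) = (-1.2679, -2.7189)
θ=245°: |BD| = 9.6585
θ=245°: circle(B,7.00) ∩ circle(D,5.00): a=6.0717, h=3.4835
θ=245°:   candidates: C₊=(3.5776,2.3329) cross=33.645; C₋=(5.5389,-4.3524) cross=-33.645
θ=245°:   branch - wants cross < 0 → take C=(5.5389,-4.3524) (cross=-33.645)
θ=245°: ex = (C−B)/|BC| = (0.9724,-0.2333); ey = (0.2333,0.9724)
θ=245°: P = B + -3.37·ex + -1.90·ey = (-4.9882,-3.7801)

θ=2°: -0.69 1.26
θ=124°: -5.45 3.34
θ=222°: -5.95 -3.07
θ=245°: -4.99 -3.78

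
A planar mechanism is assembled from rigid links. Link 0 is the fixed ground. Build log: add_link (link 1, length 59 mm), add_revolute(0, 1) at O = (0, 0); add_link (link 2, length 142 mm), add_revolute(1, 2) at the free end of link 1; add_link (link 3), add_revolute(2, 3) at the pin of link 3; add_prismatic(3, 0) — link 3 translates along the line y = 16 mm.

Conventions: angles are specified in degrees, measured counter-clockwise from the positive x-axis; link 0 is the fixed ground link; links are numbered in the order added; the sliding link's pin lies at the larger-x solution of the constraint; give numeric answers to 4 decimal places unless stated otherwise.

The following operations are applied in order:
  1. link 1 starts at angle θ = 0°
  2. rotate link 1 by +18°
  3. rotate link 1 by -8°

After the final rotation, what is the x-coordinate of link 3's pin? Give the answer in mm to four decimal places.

geometry: r = 59 mm, L = 142 mm, e = 16 mm; θ starts at 0°
rotate link 1 by +18°: θ ← 0° +18° = 18°
rotate link 1 by -8°: θ ← 18° -8° = 10°
crank pin P = (r cos θ, r sin θ) = (58.103657, 10.245242)
h = r sin θ − e = 10.245242 − 16 = -5.754758
x = r cos θ + √(L² − h²) = 58.103657 + 141.883342 = 199.987000

199.9870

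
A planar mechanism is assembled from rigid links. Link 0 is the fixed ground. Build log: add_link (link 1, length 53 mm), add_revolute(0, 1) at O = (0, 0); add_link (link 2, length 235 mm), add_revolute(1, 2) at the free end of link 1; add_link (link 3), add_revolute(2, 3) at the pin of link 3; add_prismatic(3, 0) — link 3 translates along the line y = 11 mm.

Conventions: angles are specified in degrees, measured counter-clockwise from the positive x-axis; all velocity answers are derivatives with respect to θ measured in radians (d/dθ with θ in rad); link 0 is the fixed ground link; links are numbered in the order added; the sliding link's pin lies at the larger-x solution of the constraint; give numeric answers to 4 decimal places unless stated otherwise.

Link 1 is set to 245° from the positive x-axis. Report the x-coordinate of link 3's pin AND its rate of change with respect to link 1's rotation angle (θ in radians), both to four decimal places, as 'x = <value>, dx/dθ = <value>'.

geometry: r = 53 mm, L = 235 mm, e = 11 mm
crank pin P = (r cos θ, r sin θ) = (-22.398768, -48.034313)
h = r sin θ − e = -48.034313 − 11 = -59.034313
x = r cos θ + √(L² − h²) = -22.398768 + 227.464173 = 205.065405
dx/dθ = −r sin θ − h·r cos θ/√(L² − h²) (θ in radians; h = -59.034313) = 42.221108

x = 205.0654, dx/dθ = 42.2211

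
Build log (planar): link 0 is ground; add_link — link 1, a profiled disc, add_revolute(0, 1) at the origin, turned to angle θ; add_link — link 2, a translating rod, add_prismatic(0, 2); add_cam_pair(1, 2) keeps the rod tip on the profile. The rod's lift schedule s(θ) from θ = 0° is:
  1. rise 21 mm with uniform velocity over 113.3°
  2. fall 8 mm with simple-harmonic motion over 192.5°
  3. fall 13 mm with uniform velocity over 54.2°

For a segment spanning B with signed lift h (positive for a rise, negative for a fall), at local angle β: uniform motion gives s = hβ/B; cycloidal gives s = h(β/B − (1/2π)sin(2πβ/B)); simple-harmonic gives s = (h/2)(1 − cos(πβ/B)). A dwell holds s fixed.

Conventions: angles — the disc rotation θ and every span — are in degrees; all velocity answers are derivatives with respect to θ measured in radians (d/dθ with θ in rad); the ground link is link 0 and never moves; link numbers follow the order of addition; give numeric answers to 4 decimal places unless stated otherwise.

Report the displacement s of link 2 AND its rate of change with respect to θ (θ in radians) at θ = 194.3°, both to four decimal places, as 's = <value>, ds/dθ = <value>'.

seg 1 [0°–113.3°] uniform, h=21: full span → s += 21 → s = 21.0000
seg 2 [113.3°–305.8°] simple-harmonic, h=-8: θ=194.3° here. β=81, B=192.5. -8/2·(1 − cos(π·0.4208)) = -3.0147 → s = 17.9853
velocity in seg [113.3°–305.8°] (simple-harmonic), θ in radians: β = 81° = 1.4137 rad, B = 192.5° = 3.3598 rad; ds/dθ = (πh/(2B)) sin(πβ/B) = (π·(-8)/(2·3.3598)) sin(π·0.4208) = -3.625019 mm/rad

s = 17.9853, ds/dθ = -3.6250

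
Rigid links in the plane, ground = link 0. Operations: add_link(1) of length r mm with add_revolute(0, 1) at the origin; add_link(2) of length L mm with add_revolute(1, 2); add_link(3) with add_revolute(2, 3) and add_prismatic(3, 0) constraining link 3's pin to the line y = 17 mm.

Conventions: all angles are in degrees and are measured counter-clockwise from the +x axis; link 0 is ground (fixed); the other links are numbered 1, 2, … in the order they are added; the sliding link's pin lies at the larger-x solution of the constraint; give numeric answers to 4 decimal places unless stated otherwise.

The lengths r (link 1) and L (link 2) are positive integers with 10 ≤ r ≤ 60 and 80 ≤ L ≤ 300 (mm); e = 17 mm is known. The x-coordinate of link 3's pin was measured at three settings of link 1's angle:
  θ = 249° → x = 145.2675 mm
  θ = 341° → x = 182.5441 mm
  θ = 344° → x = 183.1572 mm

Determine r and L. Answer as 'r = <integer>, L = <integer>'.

constraint per measurement: (x − r cos θ)² + (r sin θ − e)² = L²
subtracting the θ₁ and θ₂ equations cancels the r² and L² terms:
r = (x₁² − x₂²) / (2[(x₁cos θ₁ + e sin θ₁) − (x₂cos θ₂ + e sin θ₂)]) = 26.0000 → r = 26
L² = (x₁ − r cos θ₁)² + (r sin θ₁ − e)² = 25600.0109 → L = 160.0000 → L = 160
check at θ₃=344°: x = 183.1572 (printed 183.1572) ✓

r = 26, L = 160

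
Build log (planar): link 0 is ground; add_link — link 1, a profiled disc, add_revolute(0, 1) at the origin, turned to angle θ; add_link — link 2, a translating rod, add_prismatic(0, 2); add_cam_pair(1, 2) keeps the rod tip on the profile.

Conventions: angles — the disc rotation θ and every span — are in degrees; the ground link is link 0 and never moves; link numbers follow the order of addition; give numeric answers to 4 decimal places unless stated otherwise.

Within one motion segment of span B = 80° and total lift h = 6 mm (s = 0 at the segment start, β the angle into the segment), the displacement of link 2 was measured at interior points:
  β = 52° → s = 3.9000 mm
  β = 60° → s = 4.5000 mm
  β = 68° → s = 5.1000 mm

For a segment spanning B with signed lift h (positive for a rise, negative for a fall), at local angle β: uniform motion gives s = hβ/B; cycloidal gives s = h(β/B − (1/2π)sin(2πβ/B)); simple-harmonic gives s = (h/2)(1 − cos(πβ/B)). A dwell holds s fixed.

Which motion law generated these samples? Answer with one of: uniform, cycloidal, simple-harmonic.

candidates at β/B = r: uniform s = h·r (linear in β); cycloidal s = h·(r − sin(2πr)/(2π)); simple-harmonic s = (h/2)(1 − cos(πr))
β=52°: printed 3.9000 | uniform 3.9000, cycloidal 4.6726, simple-harmonic 4.3620
β=60°: printed 4.5000 | uniform 4.5000, cycloidal 5.4549, simple-harmonic 5.1213
β=68°: printed 5.1000 | uniform 5.1000, cycloidal 5.8726, simple-harmonic 5.6730
only one law matches every sample → uniform

uniform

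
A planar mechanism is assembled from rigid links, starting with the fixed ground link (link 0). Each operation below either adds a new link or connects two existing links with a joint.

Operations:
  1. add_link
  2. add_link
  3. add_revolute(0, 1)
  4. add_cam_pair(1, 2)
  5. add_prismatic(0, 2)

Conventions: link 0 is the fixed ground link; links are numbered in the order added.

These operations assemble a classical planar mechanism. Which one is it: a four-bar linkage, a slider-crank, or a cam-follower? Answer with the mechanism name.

links: 3 (incl. ground); joints: 1 revolute, 1 prismatic, 1 higher (cam) pair, forming one closed loop
3 links, revolute + prismatic + higher pair in one loop → cam-follower

cam-follower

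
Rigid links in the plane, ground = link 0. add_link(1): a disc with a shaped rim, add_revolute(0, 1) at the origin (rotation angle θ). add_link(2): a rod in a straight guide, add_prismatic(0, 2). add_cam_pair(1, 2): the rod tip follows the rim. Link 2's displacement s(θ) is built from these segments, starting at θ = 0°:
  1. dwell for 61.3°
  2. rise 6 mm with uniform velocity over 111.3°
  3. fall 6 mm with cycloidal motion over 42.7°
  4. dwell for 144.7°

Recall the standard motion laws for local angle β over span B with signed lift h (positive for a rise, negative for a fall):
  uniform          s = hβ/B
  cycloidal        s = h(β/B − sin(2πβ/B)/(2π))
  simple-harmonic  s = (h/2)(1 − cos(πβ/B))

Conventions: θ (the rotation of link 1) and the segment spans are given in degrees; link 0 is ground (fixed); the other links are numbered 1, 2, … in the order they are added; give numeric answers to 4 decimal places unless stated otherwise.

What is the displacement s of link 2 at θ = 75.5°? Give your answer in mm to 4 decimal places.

segment 1 (0° to 61.3°, dwell): s unchanged at 0.0000
θ = 75.5° falls in segment 2 (61.3° to 172.6°, uniform, h = 6): β = 75.5 − 61.3 = 14.2°, B = 111.3°; Δs = 6·14.2/111.3 = 0.7655; s = 0.0000 + 0.7655 = 0.7655

0.7655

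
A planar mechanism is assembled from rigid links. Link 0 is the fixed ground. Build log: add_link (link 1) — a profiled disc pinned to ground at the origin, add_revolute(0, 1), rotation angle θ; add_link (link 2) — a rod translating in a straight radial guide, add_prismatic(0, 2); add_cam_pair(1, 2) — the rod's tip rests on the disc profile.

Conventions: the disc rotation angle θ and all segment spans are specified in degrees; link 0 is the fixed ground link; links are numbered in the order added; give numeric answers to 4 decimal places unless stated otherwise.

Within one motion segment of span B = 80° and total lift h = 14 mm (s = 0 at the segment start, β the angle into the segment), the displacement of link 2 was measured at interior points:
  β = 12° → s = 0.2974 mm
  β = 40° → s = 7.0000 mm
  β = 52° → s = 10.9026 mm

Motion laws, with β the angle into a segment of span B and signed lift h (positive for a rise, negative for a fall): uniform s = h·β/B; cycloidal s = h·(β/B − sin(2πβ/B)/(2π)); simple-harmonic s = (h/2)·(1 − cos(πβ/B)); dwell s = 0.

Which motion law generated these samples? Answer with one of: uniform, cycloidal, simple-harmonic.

candidates at β/B = r: uniform s = h·r (linear in β); cycloidal s = h·(r − sin(2πr)/(2π)); simple-harmonic s = (h/2)(1 − cos(πr))
β=12°: printed 0.2974 | uniform 2.1000, cycloidal 0.2974, simple-harmonic 0.7630
β=40°: printed 7.0000 | uniform 7.0000, cycloidal 7.0000, simple-harmonic 7.0000
β=52°: printed 10.9026 | uniform 9.1000, cycloidal 10.9026, simple-harmonic 10.1779
only one law matches every sample → cycloidal

cycloidal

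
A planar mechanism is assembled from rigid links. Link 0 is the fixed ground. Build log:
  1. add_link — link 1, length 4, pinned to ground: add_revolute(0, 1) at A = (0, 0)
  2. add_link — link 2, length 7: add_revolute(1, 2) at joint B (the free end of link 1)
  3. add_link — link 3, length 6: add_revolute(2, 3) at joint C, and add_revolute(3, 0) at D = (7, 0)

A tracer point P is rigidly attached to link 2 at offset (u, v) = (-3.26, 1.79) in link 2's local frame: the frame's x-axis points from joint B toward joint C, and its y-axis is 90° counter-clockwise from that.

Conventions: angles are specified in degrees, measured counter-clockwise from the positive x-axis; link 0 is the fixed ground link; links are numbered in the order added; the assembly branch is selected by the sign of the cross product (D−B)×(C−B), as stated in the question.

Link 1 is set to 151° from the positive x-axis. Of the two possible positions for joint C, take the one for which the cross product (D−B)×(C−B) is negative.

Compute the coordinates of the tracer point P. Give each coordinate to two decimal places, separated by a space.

A=(0,0), D=(7.00,0)
B = A + 4.00·(cos151°, sin151°) = (-3.4985, 1.9392)
|BD| = 10.6761
circle(B,7.00) ∩ circle(D,6.00): a=5.9469, h=3.6925
  candidates: C₊=(3.0202,4.4901) cross=39.422; C₋=(1.6787,-2.7721) cross=-39.422
  branch - wants cross < 0 → take C=(1.6787,-2.7721) (cross=-39.422)
ex = (C−B)/|BC| = (0.7396,-0.6730); ey = (0.6730,0.7396)
P = B + -3.26·ex + 1.79·ey = (-4.7048,5.4572)

-4.70 5.46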